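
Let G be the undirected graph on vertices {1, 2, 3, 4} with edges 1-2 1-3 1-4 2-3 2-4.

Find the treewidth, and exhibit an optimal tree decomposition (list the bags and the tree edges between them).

Each bag holds 3 vertices, so the decomposition has width 2, which upper-bounds the treewidth. For the lower bound, the 3 vertices {1, 2, 3} are pairwise adjacent, and any tree decomposition puts a clique entirely inside one bag — forcing width ≥ 2. The upper and lower bounds meet at 2, so that is the treewidth.

Treewidth 2.
Bags: B1 = {1, 2, 4}  B2 = {1, 2, 3}
Tree: B1–B2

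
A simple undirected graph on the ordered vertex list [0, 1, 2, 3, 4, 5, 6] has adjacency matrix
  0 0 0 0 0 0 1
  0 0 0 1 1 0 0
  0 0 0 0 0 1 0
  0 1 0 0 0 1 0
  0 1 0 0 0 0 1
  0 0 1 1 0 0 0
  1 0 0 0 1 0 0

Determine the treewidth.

1

A width-1 tree decomposition is:
Bags: B1 = {0, 6}  B2 = {4, 6}  B3 = {1, 4}  B4 = {1, 3}  B5 = {3, 5}  B6 = {2, 5}
Tree: B1–B2, B2–B3, B3–B4, B4–B5, B5–B6
Each bag holds 2 vertices, so the decomposition has width 1, which upper-bounds the treewidth. Any graph with an edge has treewidth ≥ 1, and G has the edge 0–6. Therefore the treewidth is 1.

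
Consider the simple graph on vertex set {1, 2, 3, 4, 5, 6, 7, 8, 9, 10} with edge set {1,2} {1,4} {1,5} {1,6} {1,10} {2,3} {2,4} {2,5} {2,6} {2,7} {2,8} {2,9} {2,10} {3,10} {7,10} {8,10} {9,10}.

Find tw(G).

A width-2 tree decomposition is:
Bags: B1 = {1, 2, 5}  B2 = {1, 2, 10}  B3 = {2, 9, 10}  B4 = {2, 7, 10}  B5 = {2, 8, 10}  B6 = {2, 3, 10}  B7 = {1, 2, 6}  B8 = {1, 2, 4}
Tree: B1–B2, B2–B3, B2–B4, B4–B5, B4–B6, B2–B7, B1–B8
Every bag has size at most 3, so the width is 3 − 1 = 2 and tw(G) ≤ 2. Conversely, {1, 2, 10} is a clique of size 3, and the vertices of any clique must share a bag in every tree decomposition; so some bag has ≥ 3 vertices and tw(G) ≥ 2. Combining the bounds, tw(G) = 2.

2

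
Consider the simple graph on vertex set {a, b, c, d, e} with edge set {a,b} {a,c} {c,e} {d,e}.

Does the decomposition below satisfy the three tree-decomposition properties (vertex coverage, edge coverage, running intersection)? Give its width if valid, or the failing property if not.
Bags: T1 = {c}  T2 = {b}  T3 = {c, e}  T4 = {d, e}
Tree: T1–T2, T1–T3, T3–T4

No — vertex a appears in no bag.

A tree decomposition must satisfy three properties: every vertex lies in some bag; for every edge, both endpoints lie together in some bag; and for every vertex, the bags containing it form a connected subtree. Here vertex a appears in no bag, so the decomposition is invalid.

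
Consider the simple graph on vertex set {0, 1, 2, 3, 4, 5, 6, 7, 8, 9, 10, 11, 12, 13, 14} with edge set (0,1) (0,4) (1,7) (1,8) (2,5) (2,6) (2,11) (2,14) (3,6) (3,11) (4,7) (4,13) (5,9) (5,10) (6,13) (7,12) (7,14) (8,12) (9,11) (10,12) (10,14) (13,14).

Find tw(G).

A width-3 tree decomposition is:
Bags: B1 = {0, 1, 4, 8}  B2 = {1, 4, 7, 8}  B3 = {4, 7, 8, 12}  B4 = {4, 7, 12, 13}  B5 = {7, 12, 13, 14}  B6 = {10, 12, 13, 14}  B7 = {6, 10, 13, 14}  B8 = {2, 6, 10, 14}  B9 = {2, 5, 6, 10}  B10 = {2, 3, 5, 6}  B11 = {2, 3, 5, 11}  B12 = {3, 5, 9, 11}
Tree: B1–B2, B2–B3, B3–B4, B4–B5, B5–B6, B6–B7, B7–B8, B8–B9, B9–B10, B10–B11, B11–B12
Each bag holds 4 vertices, so the decomposition has width 3, which upper-bounds the treewidth. For the lower bound: the 4 vertex sets {0,1,8}, {4}, {7}, {10,12,13,14} are disjoint, each induces a connected subgraph, and every pair is joined by at least one edge of G. Contracting each set to a single vertex therefore yields K_{4} as a minor, and since treewidth is minor-monotone, tw(G) ≥ tw(K_{4}) = 3. Therefore the treewidth is 3.

3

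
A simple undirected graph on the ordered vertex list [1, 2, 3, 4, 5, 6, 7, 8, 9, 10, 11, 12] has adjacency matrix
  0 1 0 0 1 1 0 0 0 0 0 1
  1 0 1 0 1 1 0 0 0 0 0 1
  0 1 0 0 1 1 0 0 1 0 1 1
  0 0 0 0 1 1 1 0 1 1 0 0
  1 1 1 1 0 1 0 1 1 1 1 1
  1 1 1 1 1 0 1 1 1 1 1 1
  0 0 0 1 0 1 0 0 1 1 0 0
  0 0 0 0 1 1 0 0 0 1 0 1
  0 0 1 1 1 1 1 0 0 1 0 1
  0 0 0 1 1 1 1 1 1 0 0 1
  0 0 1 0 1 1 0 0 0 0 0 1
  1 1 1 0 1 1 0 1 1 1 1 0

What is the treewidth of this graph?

4

A width-4 tree decomposition is:
Bags: B1 = {3, 5, 6, 9, 12}  B2 = {5, 6, 9, 10, 12}  B3 = {4, 5, 6, 9, 10}  B4 = {3, 5, 6, 11, 12}  B5 = {5, 6, 8, 10, 12}  B6 = {2, 3, 5, 6, 12}  B7 = {1, 2, 5, 6, 12}  B8 = {4, 6, 7, 9, 10}
Tree: B1–B2, B2–B3, B1–B4, B2–B5, B1–B6, B6–B7, B3–B8
Each bag holds 5 vertices, so the decomposition has width 4, which upper-bounds the treewidth. For the lower bound, the 5 vertices {4, 5, 6, 9, 10} are pairwise adjacent, and any tree decomposition puts a clique entirely inside one bag — forcing width ≥ 4. Therefore the treewidth is 4.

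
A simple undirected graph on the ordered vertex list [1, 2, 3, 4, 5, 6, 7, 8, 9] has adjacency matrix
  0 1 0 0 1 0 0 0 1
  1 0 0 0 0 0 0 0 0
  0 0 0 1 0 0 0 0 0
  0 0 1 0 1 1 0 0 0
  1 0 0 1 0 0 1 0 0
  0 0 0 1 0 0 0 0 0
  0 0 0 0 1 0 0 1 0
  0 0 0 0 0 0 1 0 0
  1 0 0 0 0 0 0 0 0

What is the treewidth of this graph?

A width-1 tree decomposition is:
Bags: B1 = {4, 5}  B2 = {1, 5}  B3 = {4, 6}  B4 = {1, 9}  B5 = {1, 2}  B6 = {3, 4}  B7 = {5, 7}  B8 = {7, 8}
Tree: B1–B2, B1–B3, B2–B4, B4–B5, B3–B6, B1–B7, B7–B8
Each bag holds 2 vertices, so the decomposition has width 1, which upper-bounds the treewidth. G has an edge, so its treewidth is at least 1. The upper and lower bounds meet at 1, so that is the treewidth.

1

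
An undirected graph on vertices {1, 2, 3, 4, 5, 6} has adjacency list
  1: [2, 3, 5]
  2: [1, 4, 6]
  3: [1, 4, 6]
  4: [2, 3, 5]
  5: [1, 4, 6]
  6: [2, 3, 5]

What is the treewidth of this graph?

A width-3 tree decomposition is:
Bags: B1 = {1, 2, 3, 5}  B2 = {2, 3, 4, 5}  B3 = {2, 3, 5, 6}
Tree: B1–B2, B2–B3
Every bag has size at most 4, so the width is 4 − 1 = 3 and tw(G) ≤ 3. For the lower bound: the 4 vertex sets {1,3}, {2,4}, {5}, {6} are disjoint, each induces a connected subgraph, and every pair is joined by at least one edge of G. Contracting each set to a single vertex therefore yields K_{4} as a minor, and since treewidth is minor-monotone, tw(G) ≥ tw(K_{4}) = 3. Therefore the treewidth is 3.

3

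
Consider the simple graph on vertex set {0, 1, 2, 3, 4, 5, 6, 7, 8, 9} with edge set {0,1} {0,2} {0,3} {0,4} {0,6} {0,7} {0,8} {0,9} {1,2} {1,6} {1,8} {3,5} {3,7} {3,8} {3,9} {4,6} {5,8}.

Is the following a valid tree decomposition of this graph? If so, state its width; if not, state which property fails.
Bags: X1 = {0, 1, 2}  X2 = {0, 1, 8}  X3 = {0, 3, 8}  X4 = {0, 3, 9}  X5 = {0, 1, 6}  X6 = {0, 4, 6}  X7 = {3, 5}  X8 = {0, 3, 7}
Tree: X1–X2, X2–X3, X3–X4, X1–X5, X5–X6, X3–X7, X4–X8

A tree decomposition must satisfy three properties: every vertex lies in some bag; for every edge, both endpoints lie together in some bag; and for every vertex, the bags containing it form a connected subtree. Here edge (8,5) lies in no bag, so the decomposition is invalid.

No — edge (8,5) lies in no bag.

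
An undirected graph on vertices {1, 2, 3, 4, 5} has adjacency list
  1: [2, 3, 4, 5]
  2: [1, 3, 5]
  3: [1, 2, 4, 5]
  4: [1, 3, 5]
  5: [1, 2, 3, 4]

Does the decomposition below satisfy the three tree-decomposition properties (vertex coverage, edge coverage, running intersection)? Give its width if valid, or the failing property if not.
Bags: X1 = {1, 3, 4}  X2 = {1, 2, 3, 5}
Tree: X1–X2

No — edge (5,4) lies in no bag.

A tree decomposition must satisfy three properties: every vertex lies in some bag; for every edge, both endpoints lie together in some bag; and for every vertex, the bags containing it form a connected subtree. Here edge (5,4) lies in no bag, so the decomposition is invalid.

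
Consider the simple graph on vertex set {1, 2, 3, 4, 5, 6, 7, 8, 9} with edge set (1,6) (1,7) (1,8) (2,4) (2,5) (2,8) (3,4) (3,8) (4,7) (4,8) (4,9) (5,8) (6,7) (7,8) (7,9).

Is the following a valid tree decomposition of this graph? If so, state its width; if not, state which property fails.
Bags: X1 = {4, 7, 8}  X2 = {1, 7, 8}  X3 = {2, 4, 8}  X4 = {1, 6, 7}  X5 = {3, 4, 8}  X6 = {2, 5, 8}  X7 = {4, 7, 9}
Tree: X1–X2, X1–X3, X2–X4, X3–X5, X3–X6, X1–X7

Yes; width 2.

Checking the three conditions: (i) the bags cover all of {1, 2, 3, 4, 5, 6, 7, 8, 9}; (ii) for each edge, some bag contains both endpoints; (iii) the bags containing any fixed vertex form a subtree. All hold, so the decomposition is valid with width 3 − 1 = 2.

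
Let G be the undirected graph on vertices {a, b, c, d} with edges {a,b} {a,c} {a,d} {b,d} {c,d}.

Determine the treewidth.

A width-2 tree decomposition is:
Bags: B1 = {a, b, d}  B2 = {a, c, d}
Tree: B1–B2
Every bag has size at most 3, so the width is 3 − 1 = 2 and tw(G) ≤ 2. For the lower bound, the 3 vertices {a, c, d} are pairwise adjacent, and any tree decomposition puts a clique entirely inside one bag — forcing width ≥ 2. Combining the bounds, tw(G) = 2.

2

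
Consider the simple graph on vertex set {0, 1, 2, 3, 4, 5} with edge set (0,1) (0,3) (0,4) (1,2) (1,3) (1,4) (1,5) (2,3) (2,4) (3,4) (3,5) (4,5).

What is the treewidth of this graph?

3

A width-3 tree decomposition is:
Bags: B1 = {1, 3, 4, 5}  B2 = {1, 2, 3, 4}  B3 = {0, 1, 3, 4}
Tree: B1–B2, B2–B3
Every bag has size at most 4, so the width is 4 − 1 = 3 and tw(G) ≤ 3. For the lower bound, the 4 vertices {0, 1, 3, 4} are pairwise adjacent, and any tree decomposition puts a clique entirely inside one bag — forcing width ≥ 3. Combining the bounds, tw(G) = 3.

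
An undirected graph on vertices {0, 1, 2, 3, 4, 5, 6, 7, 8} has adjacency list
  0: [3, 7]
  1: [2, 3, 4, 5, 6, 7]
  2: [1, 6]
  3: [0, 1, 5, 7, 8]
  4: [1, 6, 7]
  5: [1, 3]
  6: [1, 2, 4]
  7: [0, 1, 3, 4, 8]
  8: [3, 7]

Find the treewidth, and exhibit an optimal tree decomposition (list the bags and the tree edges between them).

The largest bag has 3 vertices, giving width 2; this decomposition certifies tw(G) ≤ 2. For the lower bound, the 3 vertices {0, 3, 7} are pairwise adjacent, and any tree decomposition puts a clique entirely inside one bag — forcing width ≥ 2. Hence tw(G) = 2 exactly.

Treewidth 2.
One such decomposition:
Bags: B1 = {1, 4, 7}  B2 = {1, 4, 6}  B3 = {1, 3, 7}  B4 = {1, 2, 6}  B5 = {0, 3, 7}  B6 = {3, 7, 8}  B7 = {1, 3, 5}
Tree: B1–B2, B1–B3, B2–B4, B3–B5, B3–B6, B3–B7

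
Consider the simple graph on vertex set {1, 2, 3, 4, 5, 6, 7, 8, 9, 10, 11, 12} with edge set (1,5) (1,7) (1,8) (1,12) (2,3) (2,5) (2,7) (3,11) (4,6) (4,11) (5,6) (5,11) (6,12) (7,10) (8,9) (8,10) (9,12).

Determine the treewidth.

3

A width-3 tree decomposition is:
Bags: B1 = {7, 8, 9, 10}  B2 = {1, 7, 8, 9}  B3 = {1, 7, 9, 12}  B4 = {1, 2, 7, 12}  B5 = {1, 2, 5, 12}  B6 = {2, 5, 6, 12}  B7 = {2, 3, 5, 6}  B8 = {3, 5, 6, 11}  B9 = {3, 4, 6, 11}
Tree: B1–B2, B2–B3, B3–B4, B4–B5, B5–B6, B6–B7, B7–B8, B8–B9
The largest bag has 4 vertices, giving width 3; this decomposition certifies tw(G) ≤ 3. For the lower bound: the 4 vertex sets {8,9,10}, {7}, {1}, {2,5,6,12} are disjoint, each induces a connected subgraph, and every pair is joined by at least one edge of G. Contracting each set to a single vertex therefore yields K_{4} as a minor, and since treewidth is minor-monotone, tw(G) ≥ tw(K_{4}) = 3. Combining the bounds, tw(G) = 3.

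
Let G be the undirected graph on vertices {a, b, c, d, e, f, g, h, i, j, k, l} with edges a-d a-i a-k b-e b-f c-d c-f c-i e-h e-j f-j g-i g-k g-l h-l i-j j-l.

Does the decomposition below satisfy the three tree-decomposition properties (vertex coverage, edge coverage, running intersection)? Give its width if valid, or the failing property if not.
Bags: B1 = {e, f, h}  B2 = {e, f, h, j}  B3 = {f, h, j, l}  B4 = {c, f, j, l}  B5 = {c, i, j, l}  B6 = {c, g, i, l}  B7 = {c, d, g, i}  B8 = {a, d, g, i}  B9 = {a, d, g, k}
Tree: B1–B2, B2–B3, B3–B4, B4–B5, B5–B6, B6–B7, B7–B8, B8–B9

A tree decomposition must satisfy three properties: every vertex lies in some bag; for every edge, both endpoints lie together in some bag; and for every vertex, the bags containing it form a connected subtree. Here vertex b appears in no bag, so the decomposition is invalid.

No — vertex b appears in no bag.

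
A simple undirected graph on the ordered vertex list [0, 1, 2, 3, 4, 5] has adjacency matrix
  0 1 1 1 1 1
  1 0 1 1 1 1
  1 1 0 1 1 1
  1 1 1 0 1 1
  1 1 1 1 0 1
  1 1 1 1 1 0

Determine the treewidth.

A width-5 tree decomposition is:
Bags: B1 = {0, 1, 2, 3, 4, 5}
Tree: (single bag)
With just one bag of size 6, the width is 6 − 1 = 5, so tw(G) ≤ 5. Conversely, {0, 1, 2, 3, 4, 5} is a clique of size 6, and the vertices of any clique must share a bag in every tree decomposition; so some bag has ≥ 6 vertices and tw(G) ≥ 5. The upper and lower bounds meet at 5, so that is the treewidth.

5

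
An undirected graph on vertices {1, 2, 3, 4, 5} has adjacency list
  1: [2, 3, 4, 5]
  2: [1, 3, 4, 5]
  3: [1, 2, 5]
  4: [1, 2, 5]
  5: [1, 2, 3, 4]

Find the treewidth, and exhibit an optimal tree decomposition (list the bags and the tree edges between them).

The largest bag has 4 vertices, giving width 3; this decomposition certifies tw(G) ≤ 3. On the other hand G contains the 4-clique {1, 2, 3, 5}. A clique must lie in a single bag of any decomposition, so no decomposition can have width below 3. Hence tw(G) = 3 exactly.

Treewidth 3.
One optimal decomposition is:
Bags: B1 = {1, 2, 4, 5}  B2 = {1, 2, 3, 5}
Tree: B1–B2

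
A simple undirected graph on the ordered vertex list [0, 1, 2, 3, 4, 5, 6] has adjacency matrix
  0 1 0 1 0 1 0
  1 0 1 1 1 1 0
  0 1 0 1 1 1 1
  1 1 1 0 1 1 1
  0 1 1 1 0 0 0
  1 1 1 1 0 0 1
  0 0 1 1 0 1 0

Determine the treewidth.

3

A width-3 tree decomposition is:
Bags: B1 = {1, 2, 3, 5}  B2 = {1, 2, 3, 4}  B3 = {0, 1, 3, 5}  B4 = {2, 3, 5, 6}
Tree: B1–B2, B1–B3, B1–B4
Each bag holds 4 vertices, so the decomposition has width 3, which upper-bounds the treewidth. For the lower bound, the 4 vertices {0, 1, 3, 5} are pairwise adjacent, and any tree decomposition puts a clique entirely inside one bag — forcing width ≥ 3. Therefore the treewidth is 3.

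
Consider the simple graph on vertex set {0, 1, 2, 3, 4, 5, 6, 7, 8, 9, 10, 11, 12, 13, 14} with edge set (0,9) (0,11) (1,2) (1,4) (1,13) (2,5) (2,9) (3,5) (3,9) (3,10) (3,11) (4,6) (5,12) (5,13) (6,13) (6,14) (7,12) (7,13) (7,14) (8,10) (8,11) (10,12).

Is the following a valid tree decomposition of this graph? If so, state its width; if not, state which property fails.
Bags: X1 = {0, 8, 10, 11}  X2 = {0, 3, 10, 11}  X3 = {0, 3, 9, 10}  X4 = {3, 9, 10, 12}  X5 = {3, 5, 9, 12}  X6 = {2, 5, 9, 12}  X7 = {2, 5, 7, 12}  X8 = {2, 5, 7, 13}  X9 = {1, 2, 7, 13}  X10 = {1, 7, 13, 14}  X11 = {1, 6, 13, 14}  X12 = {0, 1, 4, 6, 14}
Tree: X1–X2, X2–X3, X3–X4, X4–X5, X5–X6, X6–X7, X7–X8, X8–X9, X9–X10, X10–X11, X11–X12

No — bags containing vertex 0 are not connected in the tree.

A tree decomposition must satisfy three properties: every vertex lies in some bag; for every edge, both endpoints lie together in some bag; and for every vertex, the bags containing it form a connected subtree. Here bags containing vertex 0 are not connected in the tree, so the decomposition is invalid.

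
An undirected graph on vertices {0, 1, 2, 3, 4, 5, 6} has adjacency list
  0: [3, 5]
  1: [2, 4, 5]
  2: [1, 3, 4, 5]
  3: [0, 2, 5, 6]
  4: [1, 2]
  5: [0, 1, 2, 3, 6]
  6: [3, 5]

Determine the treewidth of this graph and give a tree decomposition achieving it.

Each bag holds 3 vertices, so the decomposition has width 2, which upper-bounds the treewidth. On the other hand G contains the 3-clique {1, 2, 4}. A clique must lie in a single bag of any decomposition, so no decomposition can have width below 2. The upper and lower bounds meet at 2, so that is the treewidth.

Treewidth 2.
One optimal decomposition is:
Bags: B1 = {1, 2, 5}  B2 = {2, 3, 5}  B3 = {3, 5, 6}  B4 = {1, 2, 4}  B5 = {0, 3, 5}
Tree: B1–B2, B2–B3, B1–B4, B2–B5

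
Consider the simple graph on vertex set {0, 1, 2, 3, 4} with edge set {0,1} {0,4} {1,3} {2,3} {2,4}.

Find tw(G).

2

A width-2 tree decomposition is:
Bags: B1 = {0, 2, 4}  B2 = {0, 1, 2}  B3 = {1, 2, 3}
Tree: B1–B2, B2–B3
Every bag has size at most 3, so the width is 3 − 1 = 2 and tw(G) ≤ 2. The edges 2–4–0–1–3–2 form a cycle, so G is not a tree and its treewidth is at least 2. Therefore the treewidth is 2.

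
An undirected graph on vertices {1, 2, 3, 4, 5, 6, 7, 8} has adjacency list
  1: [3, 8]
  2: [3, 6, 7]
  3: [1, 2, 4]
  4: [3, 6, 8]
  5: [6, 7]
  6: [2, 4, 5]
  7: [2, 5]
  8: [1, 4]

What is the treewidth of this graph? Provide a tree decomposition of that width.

Every bag has size at most 3, so the width is 3 − 1 = 2 and tw(G) ≤ 2. For the lower bound, G contains the cycle 1–8–4–3–1, so G is not a forest; only forests have treewidth ≤ 1, hence tw(G) ≥ 2. Hence tw(G) = 2 exactly.

Treewidth 2.
Bags: B1 = {1, 3, 8}  B2 = {3, 4, 8}  B3 = {2, 3, 4}  B4 = {2, 4, 6}  B5 = {2, 6, 7}  B6 = {5, 6, 7}
Tree: B1–B2, B2–B3, B3–B4, B4–B5, B5–B6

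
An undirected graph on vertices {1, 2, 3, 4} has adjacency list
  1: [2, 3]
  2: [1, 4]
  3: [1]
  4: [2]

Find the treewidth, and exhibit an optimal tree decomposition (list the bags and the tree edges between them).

The largest bag has 2 vertices, giving width 1; this decomposition certifies tw(G) ≤ 1. Any graph with an edge has treewidth ≥ 1, and G has the edge 1–2. The upper and lower bounds meet at 1, so that is the treewidth.

Treewidth 1.
Bags: B1 = {1, 2}  B2 = {2, 4}  B3 = {1, 3}
Tree: B1–B2, B1–B3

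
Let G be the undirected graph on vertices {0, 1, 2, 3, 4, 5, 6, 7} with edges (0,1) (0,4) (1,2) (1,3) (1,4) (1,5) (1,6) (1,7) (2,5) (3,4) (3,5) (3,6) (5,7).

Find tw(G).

A width-2 tree decomposition is:
Bags: B1 = {1, 2, 5}  B2 = {1, 3, 5}  B3 = {1, 3, 4}  B4 = {0, 1, 4}  B5 = {1, 5, 7}  B6 = {1, 3, 6}
Tree: B1–B2, B2–B3, B3–B4, B2–B5, B3–B6
Each bag holds 3 vertices, so the decomposition has width 2, which upper-bounds the treewidth. Conversely, {0, 1, 4} is a clique of size 3, and the vertices of any clique must share a bag in every tree decomposition; so some bag has ≥ 3 vertices and tw(G) ≥ 2. The upper and lower bounds meet at 2, so that is the treewidth.

2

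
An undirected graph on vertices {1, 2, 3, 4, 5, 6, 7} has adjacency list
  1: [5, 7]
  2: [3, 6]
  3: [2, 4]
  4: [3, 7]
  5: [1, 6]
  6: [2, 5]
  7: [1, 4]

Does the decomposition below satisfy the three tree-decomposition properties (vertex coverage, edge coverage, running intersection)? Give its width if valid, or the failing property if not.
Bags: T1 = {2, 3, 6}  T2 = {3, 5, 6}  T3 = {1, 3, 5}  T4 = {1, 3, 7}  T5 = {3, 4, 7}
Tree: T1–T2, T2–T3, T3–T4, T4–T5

Yes; width 2.

Every vertex of G appears in some bag (union = {1, 2, 3, 4, 5, 6, 7}); every edge is covered by a bag; and for each vertex v the set of bags containing v is connected in the bag tree. The decomposition is therefore valid. The largest bag has 3 vertices, so the width is 2.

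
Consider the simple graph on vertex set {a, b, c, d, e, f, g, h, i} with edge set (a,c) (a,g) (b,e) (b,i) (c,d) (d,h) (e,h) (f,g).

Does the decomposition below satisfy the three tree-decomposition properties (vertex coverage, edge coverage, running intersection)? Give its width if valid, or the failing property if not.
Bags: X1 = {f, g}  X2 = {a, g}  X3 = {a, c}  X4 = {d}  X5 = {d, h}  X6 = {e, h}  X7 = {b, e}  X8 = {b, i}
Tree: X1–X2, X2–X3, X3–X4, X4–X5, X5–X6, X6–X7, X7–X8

A tree decomposition must satisfy three properties: every vertex lies in some bag; for every edge, both endpoints lie together in some bag; and for every vertex, the bags containing it form a connected subtree. Here edge (c,d) lies in no bag, so the decomposition is invalid.

No — edge (c,d) lies in no bag.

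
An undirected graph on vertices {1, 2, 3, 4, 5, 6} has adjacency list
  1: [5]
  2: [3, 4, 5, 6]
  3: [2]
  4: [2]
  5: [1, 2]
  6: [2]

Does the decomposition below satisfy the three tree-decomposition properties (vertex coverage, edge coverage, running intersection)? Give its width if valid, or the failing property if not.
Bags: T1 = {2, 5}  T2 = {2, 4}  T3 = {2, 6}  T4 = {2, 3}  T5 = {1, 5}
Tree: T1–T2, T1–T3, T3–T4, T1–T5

Yes; width 1.

Checking the three conditions: (i) the bags cover all of {1, 2, 3, 4, 5, 6}; (ii) for each edge, some bag contains both endpoints; (iii) the bags containing any fixed vertex form a subtree. All hold, so the decomposition is valid with width 2 − 1 = 1.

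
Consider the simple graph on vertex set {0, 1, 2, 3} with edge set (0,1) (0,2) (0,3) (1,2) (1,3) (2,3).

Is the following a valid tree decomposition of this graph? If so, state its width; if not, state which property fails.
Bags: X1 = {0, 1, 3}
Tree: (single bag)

A tree decomposition must satisfy three properties: every vertex lies in some bag; for every edge, both endpoints lie together in some bag; and for every vertex, the bags containing it form a connected subtree. Here vertex 2 appears in no bag, so the decomposition is invalid.

No — vertex 2 appears in no bag.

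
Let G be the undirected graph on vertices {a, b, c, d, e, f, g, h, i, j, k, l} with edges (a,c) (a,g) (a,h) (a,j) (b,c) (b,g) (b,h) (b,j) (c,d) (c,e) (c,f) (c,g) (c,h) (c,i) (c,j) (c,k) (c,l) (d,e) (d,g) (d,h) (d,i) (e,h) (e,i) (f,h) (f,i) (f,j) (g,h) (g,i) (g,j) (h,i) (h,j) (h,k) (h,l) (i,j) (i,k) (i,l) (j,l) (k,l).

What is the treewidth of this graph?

A width-4 tree decomposition is:
Bags: B1 = {c, g, h, i, j}  B2 = {c, f, h, i, j}  B3 = {c, d, g, h, i}  B4 = {c, h, i, j, l}  B5 = {c, d, e, h, i}  B6 = {a, c, g, h, j}  B7 = {b, c, g, h, j}  B8 = {c, h, i, k, l}
Tree: B1–B2, B1–B3, B2–B4, B3–B5, B1–B6, B6–B7, B4–B8
Each bag holds 5 vertices, so the decomposition has width 4, which upper-bounds the treewidth. On the other hand G contains the 5-clique {a, c, g, h, j}. A clique must lie in a single bag of any decomposition, so no decomposition can have width below 4. Combining the bounds, tw(G) = 4.

4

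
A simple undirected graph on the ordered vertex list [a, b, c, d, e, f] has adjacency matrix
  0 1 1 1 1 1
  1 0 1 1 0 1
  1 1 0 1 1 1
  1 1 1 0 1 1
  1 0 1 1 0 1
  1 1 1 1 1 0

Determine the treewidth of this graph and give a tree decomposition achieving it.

Treewidth 4.
Bags: B1 = {a, b, c, d, f}  B2 = {a, c, d, e, f}
Tree: B1–B2

Each bag holds 5 vertices, so the decomposition has width 4, which upper-bounds the treewidth. On the other hand G contains the 5-clique {a, c, d, e, f}. A clique must lie in a single bag of any decomposition, so no decomposition can have width below 4. The upper and lower bounds meet at 4, so that is the treewidth.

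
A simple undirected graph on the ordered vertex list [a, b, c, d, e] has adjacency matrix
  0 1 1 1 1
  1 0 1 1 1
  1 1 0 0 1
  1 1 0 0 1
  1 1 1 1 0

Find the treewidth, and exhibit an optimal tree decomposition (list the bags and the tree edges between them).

Each bag holds 4 vertices, so the decomposition has width 3, which upper-bounds the treewidth. For the lower bound, the 4 vertices {a, b, d, e} are pairwise adjacent, and any tree decomposition puts a clique entirely inside one bag — forcing width ≥ 3. Therefore the treewidth is 3.

Treewidth 3.
One optimal decomposition is:
Bags: B1 = {a, b, c, e}  B2 = {a, b, d, e}
Tree: B1–B2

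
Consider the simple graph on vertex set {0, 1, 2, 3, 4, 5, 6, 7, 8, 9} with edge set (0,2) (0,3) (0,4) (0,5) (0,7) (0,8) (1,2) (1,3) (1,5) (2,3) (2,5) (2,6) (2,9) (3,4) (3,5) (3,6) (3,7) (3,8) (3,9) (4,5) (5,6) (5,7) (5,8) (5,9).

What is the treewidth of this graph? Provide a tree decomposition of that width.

Treewidth 3.
One optimal decomposition is:
Bags: B1 = {0, 2, 3, 5}  B2 = {2, 3, 5, 6}  B3 = {1, 2, 3, 5}  B4 = {2, 3, 5, 9}  B5 = {0, 3, 5, 8}  B6 = {0, 3, 4, 5}  B7 = {0, 3, 5, 7}
Tree: B1–B2, B2–B3, B1–B4, B1–B5, B1–B6, B5–B7

Each bag holds 4 vertices, so the decomposition has width 3, which upper-bounds the treewidth. Conversely, {0, 3, 5, 8} is a clique of size 4, and the vertices of any clique must share a bag in every tree decomposition; so some bag has ≥ 4 vertices and tw(G) ≥ 3. Therefore the treewidth is 3.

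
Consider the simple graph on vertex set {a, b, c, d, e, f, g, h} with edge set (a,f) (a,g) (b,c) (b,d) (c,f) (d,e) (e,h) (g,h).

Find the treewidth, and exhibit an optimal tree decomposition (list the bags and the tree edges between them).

Each bag holds 3 vertices, so the decomposition has width 2, which upper-bounds the treewidth. Since b–d–e–h–g–a–f–c–b is a cycle in G, G is not acyclic. Forests are exactly the graphs of treewidth ≤ 1, so tw(G) ≥ 2. The upper and lower bounds meet at 2, so that is the treewidth.

Treewidth 2.
Bags: B1 = {b, d, e}  B2 = {b, e, h}  B3 = {b, g, h}  B4 = {a, b, g}  B5 = {a, b, f}  B6 = {b, c, f}
Tree: B1–B2, B2–B3, B3–B4, B4–B5, B5–B6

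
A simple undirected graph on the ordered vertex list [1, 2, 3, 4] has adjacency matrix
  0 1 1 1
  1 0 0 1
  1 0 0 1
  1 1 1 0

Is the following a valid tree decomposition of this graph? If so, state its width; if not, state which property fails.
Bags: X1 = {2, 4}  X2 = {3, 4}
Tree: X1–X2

A tree decomposition must satisfy three properties: every vertex lies in some bag; for every edge, both endpoints lie together in some bag; and for every vertex, the bags containing it form a connected subtree. Here vertex 1 appears in no bag, so the decomposition is invalid.

No — vertex 1 appears in no bag.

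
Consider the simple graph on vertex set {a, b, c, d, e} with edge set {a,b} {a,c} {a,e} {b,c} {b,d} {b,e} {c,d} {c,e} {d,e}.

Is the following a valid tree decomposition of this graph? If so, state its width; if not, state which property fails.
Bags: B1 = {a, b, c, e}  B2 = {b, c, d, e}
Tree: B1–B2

Yes; width 3.

Checking the three conditions: (i) the bags cover all of {a, b, c, d, e}; (ii) for each edge, some bag contains both endpoints; (iii) the bags containing any fixed vertex form a subtree. All hold, so the decomposition is valid with width 4 − 1 = 3.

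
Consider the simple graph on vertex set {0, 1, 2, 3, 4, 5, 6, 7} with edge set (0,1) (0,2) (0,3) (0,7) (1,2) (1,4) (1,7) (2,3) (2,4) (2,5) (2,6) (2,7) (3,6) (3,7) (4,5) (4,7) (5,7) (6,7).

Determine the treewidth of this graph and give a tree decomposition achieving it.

Treewidth 3.
One optimal decomposition is:
Bags: B1 = {0, 2, 3, 7}  B2 = {0, 1, 2, 7}  B3 = {1, 2, 4, 7}  B4 = {2, 3, 6, 7}  B5 = {2, 4, 5, 7}
Tree: B1–B2, B2–B3, B1–B4, B3–B5

Every bag has size at most 4, so the width is 4 − 1 = 3 and tw(G) ≤ 3. For the lower bound, the 4 vertices {0, 1, 2, 7} are pairwise adjacent, and any tree decomposition puts a clique entirely inside one bag — forcing width ≥ 3. Therefore the treewidth is 3.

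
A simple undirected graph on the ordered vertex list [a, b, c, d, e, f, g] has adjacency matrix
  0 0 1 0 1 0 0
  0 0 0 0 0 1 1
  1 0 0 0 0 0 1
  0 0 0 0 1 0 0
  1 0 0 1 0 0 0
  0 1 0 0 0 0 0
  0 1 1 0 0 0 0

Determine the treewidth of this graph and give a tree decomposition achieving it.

Each bag holds 2 vertices, so the decomposition has width 1, which upper-bounds the treewidth. Any graph with an edge has treewidth ≥ 1, and G has the edge f–b. Hence tw(G) = 1 exactly.

Treewidth 1.
One optimal decomposition is:
Bags: B1 = {b, f}  B2 = {b, g}  B3 = {c, g}  B4 = {a, c}  B5 = {a, e}  B6 = {d, e}
Tree: B1–B2, B2–B3, B3–B4, B4–B5, B5–B6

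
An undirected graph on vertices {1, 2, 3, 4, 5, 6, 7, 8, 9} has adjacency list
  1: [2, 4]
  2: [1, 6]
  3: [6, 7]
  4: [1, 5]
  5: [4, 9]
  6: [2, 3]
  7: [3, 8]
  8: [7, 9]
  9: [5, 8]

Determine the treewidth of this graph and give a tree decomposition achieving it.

Treewidth 2.
One such decomposition:
Bags: B1 = {1, 2, 4}  B2 = {2, 4, 6}  B3 = {3, 4, 6}  B4 = {3, 4, 7}  B5 = {4, 7, 8}  B6 = {4, 8, 9}  B7 = {4, 5, 9}
Tree: B1–B2, B2–B3, B3–B4, B4–B5, B5–B6, B6–B7

Each bag holds 3 vertices, so the decomposition has width 2, which upper-bounds the treewidth. Since 4–1–2–6–3–7–8–9–5–4 is a cycle in G, G is not acyclic. Forests are exactly the graphs of treewidth ≤ 1, so tw(G) ≥ 2. Combining the bounds, tw(G) = 2.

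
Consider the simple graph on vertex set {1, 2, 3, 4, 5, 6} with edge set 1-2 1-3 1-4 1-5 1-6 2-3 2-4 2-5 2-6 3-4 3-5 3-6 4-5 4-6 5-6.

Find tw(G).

5

A width-5 tree decomposition is:
Bags: B1 = {1, 2, 3, 4, 5, 6}
Tree: (single bag)
A single bag containing all 6 vertices is trivially a valid decomposition of width 5. For the lower bound, the 6 vertices {1, 2, 3, 4, 5, 6} are pairwise adjacent, and any tree decomposition puts a clique entirely inside one bag — forcing width ≥ 5. Combining the bounds, tw(G) = 5.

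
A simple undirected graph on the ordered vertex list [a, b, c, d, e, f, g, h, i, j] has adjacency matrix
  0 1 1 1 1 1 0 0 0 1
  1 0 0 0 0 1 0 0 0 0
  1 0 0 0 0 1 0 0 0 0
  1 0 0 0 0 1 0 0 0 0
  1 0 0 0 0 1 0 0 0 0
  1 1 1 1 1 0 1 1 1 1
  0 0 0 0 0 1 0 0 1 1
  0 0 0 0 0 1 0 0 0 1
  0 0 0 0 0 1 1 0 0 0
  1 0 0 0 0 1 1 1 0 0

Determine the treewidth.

2

A width-2 tree decomposition is:
Bags: B1 = {f, g, j}  B2 = {a, f, j}  B3 = {a, c, f}  B4 = {a, e, f}  B5 = {a, b, f}  B6 = {a, d, f}  B7 = {f, g, i}  B8 = {f, h, j}
Tree: B1–B2, B2–B3, B3–B4, B4–B5, B3–B6, B1–B7, B1–B8
Each bag holds 3 vertices, so the decomposition has width 2, which upper-bounds the treewidth. For the lower bound, the 3 vertices {f, g, j} are pairwise adjacent, and any tree decomposition puts a clique entirely inside one bag — forcing width ≥ 2. The upper and lower bounds meet at 2, so that is the treewidth.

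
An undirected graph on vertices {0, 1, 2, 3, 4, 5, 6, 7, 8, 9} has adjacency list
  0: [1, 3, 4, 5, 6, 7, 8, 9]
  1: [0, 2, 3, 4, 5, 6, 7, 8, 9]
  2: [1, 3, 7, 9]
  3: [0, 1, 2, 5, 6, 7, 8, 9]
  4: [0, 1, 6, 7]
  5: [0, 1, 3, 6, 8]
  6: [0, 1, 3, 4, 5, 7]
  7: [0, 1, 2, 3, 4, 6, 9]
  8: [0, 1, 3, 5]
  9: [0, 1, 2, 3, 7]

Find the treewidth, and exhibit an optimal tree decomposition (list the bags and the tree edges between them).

Treewidth 4.
Bags: B1 = {0, 1, 4, 6, 7}  B2 = {0, 1, 3, 6, 7}  B3 = {0, 1, 3, 7, 9}  B4 = {0, 1, 3, 5, 6}  B5 = {1, 2, 3, 7, 9}  B6 = {0, 1, 3, 5, 8}
Tree: B1–B2, B2–B3, B2–B4, B3–B5, B4–B6

Every bag has size at most 5, so the width is 5 − 1 = 4 and tw(G) ≤ 4. On the other hand G contains the 5-clique {0, 1, 3, 7, 9}. A clique must lie in a single bag of any decomposition, so no decomposition can have width below 4. The upper and lower bounds meet at 4, so that is the treewidth.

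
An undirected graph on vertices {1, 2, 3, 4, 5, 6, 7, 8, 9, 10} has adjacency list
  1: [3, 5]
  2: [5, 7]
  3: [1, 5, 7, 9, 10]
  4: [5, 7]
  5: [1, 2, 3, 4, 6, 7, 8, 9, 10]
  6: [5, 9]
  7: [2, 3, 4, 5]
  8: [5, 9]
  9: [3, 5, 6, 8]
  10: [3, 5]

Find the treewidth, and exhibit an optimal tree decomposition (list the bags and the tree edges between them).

Treewidth 2.
Bags: B1 = {3, 5, 9}  B2 = {3, 5, 7}  B3 = {2, 5, 7}  B4 = {5, 6, 9}  B5 = {3, 5, 10}  B6 = {4, 5, 7}  B7 = {5, 8, 9}  B8 = {1, 3, 5}
Tree: B1–B2, B2–B3, B1–B4, B2–B5, B3–B6, B1–B7, B1–B8

The largest bag has 3 vertices, giving width 2; this decomposition certifies tw(G) ≤ 2. For the lower bound, the 3 vertices {2, 5, 7} are pairwise adjacent, and any tree decomposition puts a clique entirely inside one bag — forcing width ≥ 2. Combining the bounds, tw(G) = 2.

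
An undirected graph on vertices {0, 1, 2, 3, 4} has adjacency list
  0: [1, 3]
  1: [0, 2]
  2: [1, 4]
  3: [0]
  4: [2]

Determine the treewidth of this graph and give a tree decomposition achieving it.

Each bag holds 2 vertices, so the decomposition has width 1, which upper-bounds the treewidth. Any graph with an edge has treewidth ≥ 1, and G has the edge 3–0. Therefore the treewidth is 1.

Treewidth 1.
Bags: B1 = {0, 3}  B2 = {0, 1}  B3 = {1, 2}  B4 = {2, 4}
Tree: B1–B2, B2–B3, B3–B4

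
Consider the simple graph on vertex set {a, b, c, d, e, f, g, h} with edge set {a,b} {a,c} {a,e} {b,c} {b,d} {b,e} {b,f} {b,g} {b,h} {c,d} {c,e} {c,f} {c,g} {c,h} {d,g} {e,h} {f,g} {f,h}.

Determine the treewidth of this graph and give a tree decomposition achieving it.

The largest bag has 4 vertices, giving width 3; this decomposition certifies tw(G) ≤ 3. On the other hand G contains the 4-clique {b, c, d, g}. A clique must lie in a single bag of any decomposition, so no decomposition can have width below 3. Hence tw(G) = 3 exactly.

Treewidth 3.
Bags: B1 = {b, c, f, g}  B2 = {b, c, f, h}  B3 = {b, c, e, h}  B4 = {b, c, d, g}  B5 = {a, b, c, e}
Tree: B1–B2, B2–B3, B1–B4, B3–B5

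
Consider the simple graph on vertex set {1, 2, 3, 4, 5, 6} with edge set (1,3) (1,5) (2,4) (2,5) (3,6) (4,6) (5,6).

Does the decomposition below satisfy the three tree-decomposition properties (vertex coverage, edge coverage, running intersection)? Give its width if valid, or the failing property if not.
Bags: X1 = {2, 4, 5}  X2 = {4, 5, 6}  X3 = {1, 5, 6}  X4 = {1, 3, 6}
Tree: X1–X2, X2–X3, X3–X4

Checking the three conditions: (i) the bags cover all of {1, 2, 3, 4, 5, 6}; (ii) for each edge, some bag contains both endpoints; (iii) the bags containing any fixed vertex form a subtree. All hold, so the decomposition is valid with width 3 − 1 = 2.

Yes; width 2.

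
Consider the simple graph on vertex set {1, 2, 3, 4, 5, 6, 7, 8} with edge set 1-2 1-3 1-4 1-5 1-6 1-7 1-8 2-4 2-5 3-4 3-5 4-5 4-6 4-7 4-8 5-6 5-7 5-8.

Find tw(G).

3

A width-3 tree decomposition is:
Bags: B1 = {1, 3, 4, 5}  B2 = {1, 2, 4, 5}  B3 = {1, 4, 5, 6}  B4 = {1, 4, 5, 8}  B5 = {1, 4, 5, 7}
Tree: B1–B2, B2–B3, B1–B4, B2–B5
Every bag has size at most 4, so the width is 4 − 1 = 3 and tw(G) ≤ 3. Conversely, {1, 2, 4, 5} is a clique of size 4, and the vertices of any clique must share a bag in every tree decomposition; so some bag has ≥ 4 vertices and tw(G) ≥ 3. Hence tw(G) = 3 exactly.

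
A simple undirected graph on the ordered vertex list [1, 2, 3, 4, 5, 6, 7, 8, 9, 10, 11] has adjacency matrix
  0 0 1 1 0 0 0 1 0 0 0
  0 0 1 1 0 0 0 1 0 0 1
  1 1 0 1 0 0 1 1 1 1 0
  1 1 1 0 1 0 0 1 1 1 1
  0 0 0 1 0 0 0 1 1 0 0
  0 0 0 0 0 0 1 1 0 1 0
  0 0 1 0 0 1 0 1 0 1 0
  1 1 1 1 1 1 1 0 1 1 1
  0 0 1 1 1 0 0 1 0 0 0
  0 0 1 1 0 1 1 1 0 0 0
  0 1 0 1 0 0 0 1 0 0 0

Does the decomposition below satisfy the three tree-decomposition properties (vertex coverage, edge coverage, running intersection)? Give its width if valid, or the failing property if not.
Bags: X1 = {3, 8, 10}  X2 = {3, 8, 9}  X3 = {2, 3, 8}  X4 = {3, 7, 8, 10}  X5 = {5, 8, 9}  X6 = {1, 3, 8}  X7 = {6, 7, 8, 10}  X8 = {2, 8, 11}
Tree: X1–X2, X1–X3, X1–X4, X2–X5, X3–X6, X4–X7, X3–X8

No — vertex 4 appears in no bag.

A tree decomposition must satisfy three properties: every vertex lies in some bag; for every edge, both endpoints lie together in some bag; and for every vertex, the bags containing it form a connected subtree. Here vertex 4 appears in no bag, so the decomposition is invalid.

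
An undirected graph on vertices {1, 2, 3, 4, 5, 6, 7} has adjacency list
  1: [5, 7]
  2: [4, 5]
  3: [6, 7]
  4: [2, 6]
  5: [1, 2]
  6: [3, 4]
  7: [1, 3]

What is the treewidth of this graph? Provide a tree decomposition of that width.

Treewidth 2.
One such decomposition:
Bags: B1 = {1, 3, 7}  B2 = {1, 3, 5}  B3 = {2, 3, 5}  B4 = {2, 3, 4}  B5 = {3, 4, 6}
Tree: B1–B2, B2–B3, B3–B4, B4–B5

Each bag holds 3 vertices, so the decomposition has width 2, which upper-bounds the treewidth. For the lower bound, G contains the cycle 3–7–1–5–2–4–6–3, so G is not a forest; only forests have treewidth ≤ 1, hence tw(G) ≥ 2. Hence tw(G) = 2 exactly.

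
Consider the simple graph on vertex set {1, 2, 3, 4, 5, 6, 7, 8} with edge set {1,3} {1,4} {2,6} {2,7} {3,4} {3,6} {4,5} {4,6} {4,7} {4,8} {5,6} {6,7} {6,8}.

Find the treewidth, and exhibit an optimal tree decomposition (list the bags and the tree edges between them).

Every bag has size at most 3, so the width is 3 − 1 = 2 and tw(G) ≤ 2. For the lower bound, the 3 vertices {2, 6, 7} are pairwise adjacent, and any tree decomposition puts a clique entirely inside one bag — forcing width ≥ 2. Therefore the treewidth is 2.

Treewidth 2.
Bags: B1 = {4, 6, 8}  B2 = {4, 5, 6}  B3 = {4, 6, 7}  B4 = {3, 4, 6}  B5 = {1, 3, 4}  B6 = {2, 6, 7}
Tree: B1–B2, B1–B3, B2–B4, B4–B5, B3–B6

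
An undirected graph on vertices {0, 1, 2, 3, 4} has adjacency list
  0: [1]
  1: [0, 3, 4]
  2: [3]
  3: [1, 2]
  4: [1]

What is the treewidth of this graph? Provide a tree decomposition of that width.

Treewidth 1.
One such decomposition:
Bags: B1 = {1, 3}  B2 = {1, 4}  B3 = {0, 1}  B4 = {2, 3}
Tree: B1–B2, B2–B3, B1–B4

Every bag has size at most 2, so the width is 2 − 1 = 1 and tw(G) ≤ 1. Any graph with an edge has treewidth ≥ 1, and G has the edge 3–1. Hence tw(G) = 1 exactly.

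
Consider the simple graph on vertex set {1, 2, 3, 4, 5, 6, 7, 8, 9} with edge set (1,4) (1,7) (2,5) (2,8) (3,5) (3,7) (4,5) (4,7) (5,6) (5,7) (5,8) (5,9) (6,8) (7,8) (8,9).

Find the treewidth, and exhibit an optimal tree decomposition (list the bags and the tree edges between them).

Every bag has size at most 3, so the width is 3 − 1 = 2 and tw(G) ≤ 2. Conversely, {1, 4, 7} is a clique of size 3, and the vertices of any clique must share a bag in every tree decomposition; so some bag has ≥ 3 vertices and tw(G) ≥ 2. Therefore the treewidth is 2.

Treewidth 2.
One optimal decomposition is:
Bags: B1 = {4, 5, 7}  B2 = {5, 7, 8}  B3 = {5, 8, 9}  B4 = {1, 4, 7}  B5 = {5, 6, 8}  B6 = {3, 5, 7}  B7 = {2, 5, 8}
Tree: B1–B2, B2–B3, B1–B4, B3–B5, B2–B6, B3–B7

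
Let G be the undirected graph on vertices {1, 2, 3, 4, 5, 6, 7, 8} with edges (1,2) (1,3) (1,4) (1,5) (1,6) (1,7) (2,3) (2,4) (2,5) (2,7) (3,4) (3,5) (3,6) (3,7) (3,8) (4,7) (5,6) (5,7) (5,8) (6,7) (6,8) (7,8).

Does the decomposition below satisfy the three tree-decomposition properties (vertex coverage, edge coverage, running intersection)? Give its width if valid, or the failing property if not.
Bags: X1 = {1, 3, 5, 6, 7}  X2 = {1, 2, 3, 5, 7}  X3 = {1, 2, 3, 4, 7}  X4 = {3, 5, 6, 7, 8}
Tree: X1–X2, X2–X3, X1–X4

Yes; width 4.

Every vertex of G appears in some bag (union = {1, 2, 3, 4, 5, 6, 7, 8}); every edge is covered by a bag; and for each vertex v the set of bags containing v is connected in the bag tree. The decomposition is therefore valid. The largest bag has 5 vertices, so the width is 4.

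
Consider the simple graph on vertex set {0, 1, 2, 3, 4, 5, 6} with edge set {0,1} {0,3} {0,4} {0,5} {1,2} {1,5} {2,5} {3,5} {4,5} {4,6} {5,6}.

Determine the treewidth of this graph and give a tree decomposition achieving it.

Each bag holds 3 vertices, so the decomposition has width 2, which upper-bounds the treewidth. Conversely, {0, 1, 5} is a clique of size 3, and the vertices of any clique must share a bag in every tree decomposition; so some bag has ≥ 3 vertices and tw(G) ≥ 2. Therefore the treewidth is 2.

Treewidth 2.
One such decomposition:
Bags: B1 = {0, 4, 5}  B2 = {0, 3, 5}  B3 = {0, 1, 5}  B4 = {4, 5, 6}  B5 = {1, 2, 5}
Tree: B1–B2, B1–B3, B1–B4, B3–B5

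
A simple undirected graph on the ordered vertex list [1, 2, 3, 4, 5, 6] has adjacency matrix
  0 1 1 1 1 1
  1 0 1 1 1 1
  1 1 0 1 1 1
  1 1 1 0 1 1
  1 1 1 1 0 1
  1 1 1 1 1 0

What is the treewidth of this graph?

5

A width-5 tree decomposition is:
Bags: B1 = {1, 2, 3, 4, 5, 6}
Tree: (single bag)
With just one bag of size 6, the width is 6 − 1 = 5, so tw(G) ≤ 5. For the lower bound, the 6 vertices {1, 2, 3, 4, 5, 6} are pairwise adjacent, and any tree decomposition puts a clique entirely inside one bag — forcing width ≥ 5. Hence tw(G) = 5 exactly.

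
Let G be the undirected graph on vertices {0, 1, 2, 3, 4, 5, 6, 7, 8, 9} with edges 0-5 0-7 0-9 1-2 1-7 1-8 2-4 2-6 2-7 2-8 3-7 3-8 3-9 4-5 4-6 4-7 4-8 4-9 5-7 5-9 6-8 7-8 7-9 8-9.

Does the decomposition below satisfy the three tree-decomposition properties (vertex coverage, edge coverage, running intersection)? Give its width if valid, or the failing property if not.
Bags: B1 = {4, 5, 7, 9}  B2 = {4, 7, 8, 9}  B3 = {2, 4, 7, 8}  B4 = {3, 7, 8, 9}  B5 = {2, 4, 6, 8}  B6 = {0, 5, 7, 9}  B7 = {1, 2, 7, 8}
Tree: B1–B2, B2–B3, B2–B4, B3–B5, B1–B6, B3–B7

Yes; width 3.

Every vertex of G appears in some bag (union = {0, 1, 2, 3, 4, 5, 6, 7, 8, 9}); every edge is covered by a bag; and for each vertex v the set of bags containing v is connected in the bag tree. The decomposition is therefore valid. The largest bag has 4 vertices, so the width is 3.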